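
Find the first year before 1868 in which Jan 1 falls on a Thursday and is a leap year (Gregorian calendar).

Jan 1 advances by 2 weekdays after a leap year and by 1 after a common year.
1868: Jan 1 is Wednesday (leap).
1867: Tuesday
1866: Monday
1865: Sunday
1864: Friday (leap)
1863: Thursday
1862: Wednesday
1861: Tuesday
1860: Sunday (leap)
1859: Saturday
1858: Friday
1857: Thursday
1856: Tuesday (leap)
1855: Monday
1854: Sunday
1853: Saturday
1852: Thursday (leap)
1852 begins on a Thursday and is a leap year.

1852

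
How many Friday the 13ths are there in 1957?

2

Check the 13th of each month of 1957: Jan 13: Sun, Feb 13: Wed, Mar 13: Wed, Apr 13: Sat, May 13: Mon, Jun 13: Thu, Jul 13: Sat, Aug 13: Tue, Sep 13: Fri, Oct 13: Sun, Nov 13: Wed, Dec 13: Fri.
Friday occurs in September, December — 2 months.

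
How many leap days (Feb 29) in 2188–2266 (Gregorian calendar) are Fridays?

Leap years in 2188–2266: 19 of them.
Feb 29 weekday advances by 5 (mod 7) from one leap year to the next four years later (or differs when a century non-leap intervenes).
Leap-day weekdays: 2188:Fri✓ 2192:Wed 2196:Mon 2204:Wed 2208:Mon 2212:Sat 2216:Thu 2220:Tue 2224:Sun 2228:Fri✓ 2232:Wed 2236:Mon 2240:Sat 2244:Thu 2248:Tue 2252:Sun 2256:Fri✓ 2260:Wed 2264:Mon
Friday: 2188, 2228, 2256 → 3.

3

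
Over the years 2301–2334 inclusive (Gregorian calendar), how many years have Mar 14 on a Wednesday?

5

Track Mar 14's weekday year by year (advancing +1, or +2 across a Feb 29):
  2301: Thu  2302: Fri (+1)  2303: Sat (+1)  2304: Mon (+2)  2305: Tue (+1)
  2306: Wed (+1) ✓  2307: Thu (+1)  2308: Sat (+2)  2309: Sun (+1)  2310: Mon (+1)
  2311: Tue (+1)  2312: Thu (+2)  2313: Fri (+1)  2314: Sat (+1)  … (6 more years) …
  2321: Mon (+1)  2322: Tue (+1)  2323: Wed (+1) ✓  2324: Fri (+2)  2325: Sat (+1)
  2326: Sun (+1)  2327: Mon (+1)  2328: Wed (+2) ✓  2329: Thu (+1)  2330: Fri (+1)
  2331: Sat (+1)  2332: Mon (+2)  2333: Tue (+1)  2334: Wed (+1) ✓
Wednesday years: 2306, 2317, 2323, 2328, 2334 — 5 in total.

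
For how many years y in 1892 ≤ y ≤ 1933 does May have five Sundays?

May has 31 days; it has five Sundays when Sunday falls among the first (month-length − 28) days — i.e. when May 1 is one of Sunday/Saturday/Friday.
May 1 by year: 1892:Sun✓ 1893:Mon 1894:Tue 1895:Wed 1896:Fri✓ 1897:Sat✓ 1898:Sun✓ 1899:Mon 1900:Tue 1901:Wed 1902:Thu 1903:Fri✓ 1904:Sun✓ 1905:Mon 1906:Tue …(12 more)… 1919:Thu 1920:Sat✓ 1921:Sun✓ 1922:Mon 1923:Tue 1924:Thu 1925:Fri✓ 1926:Sat✓ 1927:Sun✓ 1928:Tue 1929:Wed 1930:Thu 1931:Fri✓ 1932:Sun✓ 1933:Mon
Years with five Sundays: 1892, 1896, 1897, 1898, 1903, 1904, 1908, 1909, 1910, 1914, 1915, 1920, 1921, 1925, 1926, 1927, 1931, 1932 → 18.

18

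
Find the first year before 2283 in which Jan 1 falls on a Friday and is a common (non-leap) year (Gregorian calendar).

2275

Jan 1 advances by 2 weekdays after a leap year and by 1 after a common year.
2283: Jan 1 is Monday.
2282: Sunday
2281: Saturday
2280: Thursday (leap)
2279: Wednesday
2278: Tuesday
2277: Monday
2276: Saturday (leap)
2275: Friday
2275 begins on a Friday and is a common year.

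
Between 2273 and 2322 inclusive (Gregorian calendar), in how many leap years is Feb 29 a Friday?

1

Leap years in 2273–2322: 11 of them.
Feb 29 weekday advances by 5 (mod 7) from one leap year to the next four years later (or differs when a century non-leap intervenes).
Leap-day weekdays: 2276:Tue 2280:Sun 2284:Fri✓ 2288:Wed 2292:Mon 2296:Sat 2304:Mon 2308:Sat 2312:Thu 2316:Tue 2320:Sun
Friday: 2284 → 1.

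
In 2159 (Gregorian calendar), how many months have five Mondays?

5

A month of length L has five Mondays iff its first Monday is on day ≤ L−28 (so day 1–3 in a 31-day month, 1–2 in a 30-day month, day 1 in a leap February).
Checking each month of 2159: Jan starts Mon (31d) ✓; Feb starts Thu (28d); Mar starts Thu (31d); Apr starts Sun (30d) ✓; May starts Tue (31d); Jun starts Fri (30d); Jul starts Sun (31d) ✓; Aug starts Wed (31d); Sep starts Sat (30d); Oct starts Mon (31d) ✓; Nov starts Thu (30d); Dec starts Sat (31d) ✓.
Five-Monday months: January, April, July, October, December → 5.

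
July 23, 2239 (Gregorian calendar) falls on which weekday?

Tuesday

January 1, 2239 is a Tuesday.
July 23 is day 204 of the year, i.e. 203 days after Jan 1.
203 mod 7 = 0, so advance 0 weekdays from Tuesday: Tuesday.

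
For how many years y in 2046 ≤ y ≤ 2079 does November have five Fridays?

10

November has 30 days; it has five Fridays when Friday falls among the first (month-length − 28) days — i.e. when November 1 is one of Friday/Thursday.
November 1 by year: 2046:Thu✓ 2047:Fri✓ 2048:Sun 2049:Mon 2050:Tue 2051:Wed 2052:Fri✓ 2053:Sat 2054:Sun 2055:Mon 2056:Wed 2057:Thu✓ 2058:Fri✓ 2059:Sat 2060:Mon …(4 more)… 2065:Sun 2066:Mon 2067:Tue 2068:Thu✓ 2069:Fri✓ 2070:Sat 2071:Sun 2072:Tue 2073:Wed 2074:Thu✓ 2075:Fri✓ 2076:Sun 2077:Mon 2078:Tue 2079:Wed
Years with five Fridays: 2046, 2047, 2052, 2057, 2058, 2063, 2068, 2069, 2074, 2075 → 10.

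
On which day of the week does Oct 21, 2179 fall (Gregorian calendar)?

January 1, 2179 is a Friday.
October 21 is day 294 of the year, i.e. 293 days after Jan 1.
293 mod 7 = 6, so advance 6 weekdays from Friday: Thursday.

Thursday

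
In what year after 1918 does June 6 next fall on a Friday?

From one year to the next, a fixed date's weekday advances by 1, or by 2 when a Feb 29 lies between the two dates.
1918: June 6 is Thursday.
1919: Friday (+1)
June 6 falls on a Friday in 1919.

1919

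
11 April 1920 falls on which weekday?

January 1, 1920 is a Thursday.
April 11 is day 102 of the year, i.e. 101 days after Jan 1.
101 mod 7 = 3, so advance 3 weekdays from Thursday: Sunday.

Sunday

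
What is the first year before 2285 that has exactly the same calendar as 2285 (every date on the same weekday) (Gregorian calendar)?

2274

Two years share a calendar iff Jan 1 falls on the same weekday and both are leap or both are common. 2285: Jan 1 is Thursday, common year.
2284: Jan 1 Tuesday, leap
2283: Jan 1 Monday, common
2282: Jan 1 Sunday, common
2281: Jan 1 Saturday, common
2280: Jan 1 Thursday, leap
2279: Jan 1 Wednesday, common
2278: Jan 1 Tuesday, common
2277: Jan 1 Monday, common
2276: Jan 1 Saturday, leap
2275: Jan 1 Friday, common
2274: Jan 1 Thursday, common
2274 matches on both conditions.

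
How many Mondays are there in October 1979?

October 1979 has 31 days and begins on Monday.
The first Monday is October 1.
Mondays fall on 1, 8, 15, 22, 29 — that's 5.

5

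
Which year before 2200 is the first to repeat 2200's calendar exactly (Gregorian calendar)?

Two years share a calendar iff Jan 1 falls on the same weekday and both are leap or both are common. 2200: Jan 1 is Wednesday, common year.
2199: Jan 1 Tuesday, common
2198: Jan 1 Monday, common
2197: Jan 1 Sunday, common
2196: Jan 1 Friday, leap
2195: Jan 1 Thursday, common
2194: Jan 1 Wednesday, common
2194 matches on both conditions.

2194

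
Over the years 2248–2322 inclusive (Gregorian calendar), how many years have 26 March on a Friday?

Track 26 March's weekday year by year (advancing +1, or +2 across a Feb 29):
  2248: Sun  2249: Mon (+1)  2250: Tue (+1)  2251: Wed (+1)  2252: Fri (+2) ✓
  2253: Sat (+1)  2254: Sun (+1)  2255: Mon (+1)  2256: Wed (+2)  2257: Thu (+1)
  2258: Fri (+1) ✓  2259: Sat (+1)  2260: Mon (+2)  2261: Tue (+1)  … (47 more years) …
  2309: Fri (+1) ✓  2310: Sat (+1)  2311: Sun (+1)  2312: Tue (+2)  2313: Wed (+1)
  2314: Thu (+1)  2315: Fri (+1) ✓  2316: Sun (+2)  2317: Mon (+1)  2318: Tue (+1)
  2319: Wed (+1)  2320: Fri (+2) ✓  2321: Sat (+1)  2322: Sun (+1)
Friday years: 2252, 2258, 2269, 2275, 2280, 2286, 2297, 2309, 2315, 2320 — 10 in total.

10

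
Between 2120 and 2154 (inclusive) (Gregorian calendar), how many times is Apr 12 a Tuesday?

Track Apr 12's weekday year by year (advancing +1, or +2 across a Feb 29):
  2120: Fri  2121: Sat (+1)  2122: Sun (+1)  2123: Mon (+1)  2124: Wed (+2)
  2125: Thu (+1)  2126: Fri (+1)  2127: Sat (+1)  2128: Mon (+2)  2129: Tue (+1) ✓
  2130: Wed (+1)  2131: Thu (+1)  2132: Sat (+2)  2133: Sun (+1)  … (7 more years) …
  2141: Wed (+1)  2142: Thu (+1)  2143: Fri (+1)  2144: Sun (+2)  2145: Mon (+1)
  2146: Tue (+1) ✓  2147: Wed (+1)  2148: Fri (+2)  2149: Sat (+1)  2150: Sun (+1)
  2151: Mon (+1)  2152: Wed (+2)  2153: Thu (+1)  2154: Fri (+1)
Tuesday years: 2129, 2135, 2140, 2146 — 4 in total.

4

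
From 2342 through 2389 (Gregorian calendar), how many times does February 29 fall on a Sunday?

Leap years in 2342–2389: 12 of them.
Feb 29 weekday advances by 5 (mod 7) from one leap year to the next four years later (or differs when a century non-leap intervenes).
Leap-day weekdays: 2344:Tue 2348:Sun✓ 2352:Fri 2356:Wed 2360:Mon 2364:Sat 2368:Thu 2372:Tue 2376:Sun✓ 2380:Fri 2384:Wed 2388:Mon
Sunday: 2348, 2376 → 2.

2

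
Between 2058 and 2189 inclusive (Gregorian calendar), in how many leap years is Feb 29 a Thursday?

Leap years in 2058–2189: 32 of them.
Feb 29 weekday advances by 5 (mod 7) from one leap year to the next four years later (or differs when a century non-leap intervenes).
Leap-day weekdays: 2060:Sun 2064:Fri 2068:Wed 2072:Mon 2076:Sat 2080:Thu✓ 2084:Tue 2088:Sun 2092:Fri 2096:Wed 2104:Fri 2108:Wed 2112:Mon …(6 more)… 2140:Mon 2144:Sat 2148:Thu✓ 2152:Tue 2156:Sun 2160:Fri 2164:Wed 2168:Mon 2172:Sat 2176:Thu✓ 2180:Tue 2184:Sun 2188:Fri
Thursday: 2080, 2120, 2148, 2176 → 4.

4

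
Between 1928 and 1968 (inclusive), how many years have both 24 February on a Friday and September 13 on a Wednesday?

5

Check each year's weekday for 24 February and September 13:
  1928: Fri/Thu  1929: Sun/Fri  1930: Mon/Sat  1931: Tue/Sun  1932: Wed/Tue  1933: Fri/Wed ✓  1934: Sat/Thu  1935: Sun/Fri  1936: Mon/Sun  1937: Wed/Mon  1938: Thu/Tue  1939: Fri/Wed ✓  1940: Sat/Fri  1941: Mon/Sat  …(13 more)…  1955: Thu/Tue  1956: Fri/Thu  1957: Sun/Fri  1958: Mon/Sat  1959: Tue/Sun  1960: Wed/Tue  1961: Fri/Wed ✓  1962: Sat/Thu  1963: Sun/Fri  1964: Mon/Sun  1965: Wed/Mon  1966: Thu/Tue  1967: Fri/Wed ✓  1968: Sat/Fri
Both conditions hold in: 1933, 1939, 1950, 1961, 1967 — 5.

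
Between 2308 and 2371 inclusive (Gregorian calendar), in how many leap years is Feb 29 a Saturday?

3

Leap years in 2308–2371: 16 of them.
Feb 29 weekday advances by 5 (mod 7) from one leap year to the next four years later (or differs when a century non-leap intervenes).
Leap-day weekdays: 2308:Sat✓ 2312:Thu 2316:Tue 2320:Sun 2324:Fri 2328:Wed 2332:Mon 2336:Sat✓ 2340:Thu 2344:Tue 2348:Sun 2352:Fri 2356:Wed 2360:Mon 2364:Sat✓ 2368:Thu
Saturday: 2308, 2336, 2364 → 3.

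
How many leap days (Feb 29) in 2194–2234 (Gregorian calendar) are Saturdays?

1

Leap years in 2194–2234: 9 of them.
Feb 29 weekday advances by 5 (mod 7) from one leap year to the next four years later (or differs when a century non-leap intervenes).
Leap-day weekdays: 2196:Mon 2204:Wed 2208:Mon 2212:Sat✓ 2216:Thu 2220:Tue 2224:Sun 2228:Fri 2232:Wed
Saturday: 2212 → 1.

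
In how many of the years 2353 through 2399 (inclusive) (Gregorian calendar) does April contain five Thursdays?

15

April has 30 days; it has five Thursdays when Thursday falls among the first (month-length − 28) days — i.e. when April 1 is one of Thursday/Wednesday.
April 1 by year: 2353:Wed✓ 2354:Thu✓ 2355:Fri 2356:Sun 2357:Mon 2358:Tue 2359:Wed✓ 2360:Fri 2361:Sat 2362:Sun 2363:Mon 2364:Wed✓ 2365:Thu✓ 2366:Fri 2367:Sat …(17 more)… 2385:Mon 2386:Tue 2387:Wed✓ 2388:Fri 2389:Sat 2390:Sun 2391:Mon 2392:Wed✓ 2393:Thu✓ 2394:Fri 2395:Sat 2396:Mon 2397:Tue 2398:Wed✓ 2399:Thu✓
Years with five Thursdays: 2353, 2354, 2359, 2364, 2365, 2370, 2371, 2376, 2381, 2382, 2387, 2392, 2393, 2398, 2399 → 15.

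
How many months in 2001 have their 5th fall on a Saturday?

1

Check the 5th of each month of 2001: Jan 5: Fri, Feb 5: Mon, Mar 5: Mon, Apr 5: Thu, May 5: Sat, Jun 5: Tue, Jul 5: Thu, Aug 5: Sun, Sep 5: Wed, Oct 5: Fri, Nov 5: Mon, Dec 5: Wed.
Saturday occurs in May — 1 month.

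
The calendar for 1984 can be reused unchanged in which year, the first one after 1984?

Two years share a calendar iff Jan 1 falls on the same weekday and both are leap or both are common. 1984: Jan 1 is Sunday, leap year.
1985: Jan 1 Tuesday, common
1986: Jan 1 Wednesday, common
1987: Jan 1 Thursday, common
1988: Jan 1 Friday, leap
1989: Jan 1 Sunday, common
1990: Jan 1 Monday, common
1991: Jan 1 Tuesday, common
1992: Jan 1 Wednesday, leap
1993: Jan 1 Friday, common
1994: Jan 1 Saturday, common
1995: Jan 1 Sunday, common
1996: Jan 1 Monday, leap
1997: Jan 1 Wednesday, common
1998: Jan 1 Thursday, common
1999: Jan 1 Friday, common
2000: Jan 1 Saturday, leap
2001: Jan 1 Monday, common
2002: Jan 1 Tuesday, common
2003: Jan 1 Wednesday, common
2004: Jan 1 Thursday, leap
2005: Jan 1 Saturday, common
2006: Jan 1 Sunday, common
2007: Jan 1 Monday, common
2008: Jan 1 Tuesday, leap
2009: Jan 1 Thursday, common
2010: Jan 1 Friday, common
2011: Jan 1 Saturday, common
2012: Jan 1 Sunday, leap
2012 matches on both conditions.

2012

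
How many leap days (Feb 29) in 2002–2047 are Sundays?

2

Leap years in 2002–2047: 11 of them.
Feb 29 weekday advances by 5 (mod 7) from one leap year to the next four years later (or differs when a century non-leap intervenes).
Leap-day weekdays: 2004:Sun✓ 2008:Fri 2012:Wed 2016:Mon 2020:Sat 2024:Thu 2028:Tue 2032:Sun✓ 2036:Fri 2040:Wed 2044:Mon
Sunday: 2004, 2032 → 2.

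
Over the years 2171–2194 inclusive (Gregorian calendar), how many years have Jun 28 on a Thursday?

3

Track Jun 28's weekday year by year (advancing +1, or +2 across a Feb 29):
  2171: Fri  2172: Sun (+2)  2173: Mon (+1)  2174: Tue (+1)  2175: Wed (+1)
  2176: Fri (+2)  2177: Sat (+1)  2178: Sun (+1)  2179: Mon (+1)  2180: Wed (+2)
  2181: Thu (+1) ✓  2182: Fri (+1)  2183: Sat (+1)  2184: Mon (+2)  2185: Tue (+1)
  2186: Wed (+1)  2187: Thu (+1) ✓  2188: Sat (+2)  2189: Sun (+1)  2190: Mon (+1)
  2191: Tue (+1)  2192: Thu (+2) ✓  2193: Fri (+1)  2194: Sat (+1)
Thursday years: 2181, 2187, 2192 — 3 in total.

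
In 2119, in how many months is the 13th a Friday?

2

Check the 13th of each month of 2119: Jan 13: Fri, Feb 13: Mon, Mar 13: Mon, Apr 13: Thu, May 13: Sat, Jun 13: Tue, Jul 13: Thu, Aug 13: Sun, Sep 13: Wed, Oct 13: Fri, Nov 13: Mon, Dec 13: Wed.
Friday occurs in January, October — 2 months.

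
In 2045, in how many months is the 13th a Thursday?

2

Check the 13th of each month of 2045: Jan 13: Fri, Feb 13: Mon, Mar 13: Mon, Apr 13: Thu, May 13: Sat, Jun 13: Tue, Jul 13: Thu, Aug 13: Sun, Sep 13: Wed, Oct 13: Fri, Nov 13: Mon, Dec 13: Wed.
Thursday occurs in April, July — 2 months.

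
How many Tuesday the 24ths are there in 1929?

Check the 24th of each month of 1929: Jan 24: Thu, Feb 24: Sun, Mar 24: Sun, Apr 24: Wed, May 24: Fri, Jun 24: Mon, Jul 24: Wed, Aug 24: Sat, Sep 24: Tue, Oct 24: Thu, Nov 24: Sun, Dec 24: Tue.
Tuesday occurs in September, December — 2 months.

2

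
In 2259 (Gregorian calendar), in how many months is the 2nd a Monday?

Check the 2nd of each month of 2259: Jan 2: Sun, Feb 2: Wed, Mar 2: Wed, Apr 2: Sat, May 2: Mon, Jun 2: Thu, Jul 2: Sat, Aug 2: Tue, Sep 2: Fri, Oct 2: Sun, Nov 2: Wed, Dec 2: Fri.
Monday occurs in May — 1 month.

1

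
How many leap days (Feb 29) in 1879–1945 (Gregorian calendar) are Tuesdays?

Leap years in 1879–1945: 16 of them.
Feb 29 weekday advances by 5 (mod 7) from one leap year to the next four years later (or differs when a century non-leap intervenes).
Leap-day weekdays: 1880:Sun 1884:Fri 1888:Wed 1892:Mon 1896:Sat 1904:Mon 1908:Sat 1912:Thu 1916:Tue✓ 1920:Sun 1924:Fri 1928:Wed 1932:Mon 1936:Sat 1940:Thu 1944:Tue✓
Tuesday: 1916, 1944 → 2.

2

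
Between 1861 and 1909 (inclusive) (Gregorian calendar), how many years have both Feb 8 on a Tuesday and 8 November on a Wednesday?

1

Check each year's weekday for Feb 8 and 8 November:
  1861: Fri/Fri  1862: Sat/Sat  1863: Sun/Sun  1864: Mon/Tue  1865: Wed/Wed  1866: Thu/Thu  1867: Fri/Fri  1868: Sat/Sun  1869: Mon/Mon  1870: Tue/Tue  1871: Wed/Wed  1872: Thu/Fri  1873: Sat/Sat  1874: Sun/Sun  …(21 more)…  1896: Sat/Sun  1897: Mon/Mon  1898: Tue/Tue  1899: Wed/Wed  1900: Thu/Thu  1901: Fri/Fri  1902: Sat/Sat  1903: Sun/Sun  1904: Mon/Tue  1905: Wed/Wed  1906: Thu/Thu  1907: Fri/Fri  1908: Sat/Sun  1909: Mon/Mon
Both conditions hold in: 1876 — 1.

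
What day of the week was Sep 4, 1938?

Sunday

January 1, 1938 is a Saturday.
September 4 is day 247 of the year, i.e. 246 days after Jan 1.
246 mod 7 = 1, so advance 1 weekday from Saturday: Sunday.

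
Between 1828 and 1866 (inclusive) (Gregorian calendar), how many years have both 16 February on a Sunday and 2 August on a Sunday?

Check each year's weekday for 16 February and 2 August:
  1828: Sat/Sat  1829: Mon/Sun  1830: Tue/Mon  1831: Wed/Tue  1832: Thu/Thu  1833: Sat/Fri  1834: Sun/Sat  1835: Mon/Sun  1836: Tue/Tue  1837: Thu/Wed  1838: Fri/Thu  1839: Sat/Fri  1840: Sun/Sun ✓  1841: Tue/Mon  …(11 more)…  1853: Wed/Tue  1854: Thu/Wed  1855: Fri/Thu  1856: Sat/Sat  1857: Mon/Sun  1858: Tue/Mon  1859: Wed/Tue  1860: Thu/Thu  1861: Sat/Fri  1862: Sun/Sat  1863: Mon/Sun  1864: Tue/Tue  1865: Thu/Wed  1866: Fri/Thu
Both conditions hold in: 1840 — 1.

1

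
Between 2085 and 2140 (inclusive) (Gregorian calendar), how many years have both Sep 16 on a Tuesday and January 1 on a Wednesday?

6

Check each year's weekday for Sep 16 and January 1:
  2085: Sun/Mon  2086: Mon/Tue  2087: Tue/Wed ✓  2088: Thu/Thu  2089: Fri/Sat  2090: Sat/Sun  2091: Sun/Mon  2092: Tue/Tue  2093: Wed/Thu  2094: Thu/Fri  2095: Fri/Sat  2096: Sun/Sun  2097: Mon/Tue  2098: Tue/Wed ✓  …(28 more)…  2127: Tue/Wed ✓  2128: Thu/Thu  2129: Fri/Sat  2130: Sat/Sun  2131: Sun/Mon  2132: Tue/Tue  2133: Wed/Thu  2134: Thu/Fri  2135: Fri/Sat  2136: Sun/Sun  2137: Mon/Tue  2138: Tue/Wed ✓  2139: Wed/Thu  2140: Fri/Fri
Both conditions hold in: 2087, 2098, 2110, 2121, 2127, 2138 — 6.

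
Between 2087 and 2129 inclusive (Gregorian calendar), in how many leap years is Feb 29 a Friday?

Leap years in 2087–2129: 10 of them.
Feb 29 weekday advances by 5 (mod 7) from one leap year to the next four years later (or differs when a century non-leap intervenes).
Leap-day weekdays: 2088:Sun 2092:Fri✓ 2096:Wed 2104:Fri✓ 2108:Wed 2112:Mon 2116:Sat 2120:Thu 2124:Tue 2128:Sun
Friday: 2092, 2104 → 2.

2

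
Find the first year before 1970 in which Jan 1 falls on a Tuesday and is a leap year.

Jan 1 advances by 2 weekdays after a leap year and by 1 after a common year.
1970: Jan 1 is Thursday.
1969: Wednesday
1968: Monday (leap)
1967: Sunday
1966: Saturday
1965: Friday
1964: Wednesday (leap)
1963: Tuesday
1962: Monday
1961: Sunday
1960: Friday (leap)
1959: Thursday
1958: Wednesday
1957: Tuesday
1956: Sunday (leap)
1955: Saturday
1954: Friday
1953: Thursday
1952: Tuesday (leap)
1952 begins on a Tuesday and is a leap year.

1952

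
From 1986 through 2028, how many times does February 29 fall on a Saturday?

Leap years in 1986–2028: 11 of them.
Feb 29 weekday advances by 5 (mod 7) from one leap year to the next four years later (or differs when a century non-leap intervenes).
Leap-day weekdays: 1988:Mon 1992:Sat✓ 1996:Thu 2000:Tue 2004:Sun 2008:Fri 2012:Wed 2016:Mon 2020:Sat✓ 2024:Thu 2028:Tue
Saturday: 1992, 2020 → 2.

2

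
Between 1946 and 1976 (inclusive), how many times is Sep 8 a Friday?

Track Sep 8's weekday year by year (advancing +1, or +2 across a Feb 29):
  1946: Sun  1947: Mon (+1)  1948: Wed (+2)  1949: Thu (+1)  1950: Fri (+1) ✓
  1951: Sat (+1)  1952: Mon (+2)  1953: Tue (+1)  1954: Wed (+1)  1955: Thu (+1)
  1956: Sat (+2)  1957: Sun (+1)  1958: Mon (+1)  1959: Tue (+1)  … (3 more years) …
  1963: Sun (+1)  1964: Tue (+2)  1965: Wed (+1)  1966: Thu (+1)  1967: Fri (+1) ✓
  1968: Sun (+2)  1969: Mon (+1)  1970: Tue (+1)  1971: Wed (+1)  1972: Fri (+2) ✓
  1973: Sat (+1)  1974: Sun (+1)  1975: Mon (+1)  1976: Wed (+2)
Friday years: 1950, 1961, 1967, 1972 — 4 in total.

4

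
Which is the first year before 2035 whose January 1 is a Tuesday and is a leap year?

Jan 1 advances by 2 weekdays after a leap year and by 1 after a common year.
2035: Jan 1 is Monday.
2034: Sunday
2033: Saturday
2032: Thursday (leap)
2031: Wednesday
2030: Tuesday
2029: Monday
2028: Saturday (leap)
2027: Friday
2026: Thursday
2025: Wednesday
2024: Monday (leap)
2023: Sunday
2022: Saturday
2021: Friday
2020: Wednesday (leap)
2019: Tuesday
2018: Monday
2017: Sunday
2016: Friday (leap)
2015: Thursday
2014: Wednesday
2013: Tuesday
2012: Sunday (leap)
2011: Saturday
2010: Friday
2009: Thursday
2008: Tuesday (leap)
2008 begins on a Tuesday and is a leap year.

2008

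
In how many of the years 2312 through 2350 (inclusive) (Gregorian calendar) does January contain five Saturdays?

17

January has 31 days; it has five Saturdays when Saturday falls among the first (month-length − 28) days — i.e. when January 1 is one of Saturday/Friday/Thursday.
January 1 by year: 2312:Mon 2313:Wed 2314:Thu✓ 2315:Fri✓ 2316:Sat✓ 2317:Mon 2318:Tue 2319:Wed 2320:Thu✓ 2321:Sat✓ 2322:Sun 2323:Mon 2324:Tue 2325:Thu✓ 2326:Fri✓ …(9 more)… 2336:Wed 2337:Fri✓ 2338:Sat✓ 2339:Sun 2340:Mon 2341:Wed 2342:Thu✓ 2343:Fri✓ 2344:Sat✓ 2345:Mon 2346:Tue 2347:Wed 2348:Thu✓ 2349:Sat✓ 2350:Sun
Years with five Saturdays: 2314, 2315, 2316, 2320, 2321, 2325, 2326, 2327, 2331, 2332, 2337, 2338, 2342, 2343, 2344, 2348, 2349 → 17.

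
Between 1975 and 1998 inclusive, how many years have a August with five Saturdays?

11

August has 31 days; it has five Saturdays when Saturday falls among the first (month-length − 28) days — i.e. when August 1 is one of Saturday/Friday/Thursday.
August 1 by year: 1975:Fri✓ 1976:Sun 1977:Mon 1978:Tue 1979:Wed 1980:Fri✓ 1981:Sat✓ 1982:Sun 1983:Mon 1984:Wed 1985:Thu✓ 1986:Fri✓ 1987:Sat✓ 1988:Mon 1989:Tue 1990:Wed 1991:Thu✓ 1992:Sat✓ 1993:Sun 1994:Mon 1995:Tue 1996:Thu✓ 1997:Fri✓ 1998:Sat✓
Years with five Saturdays: 1975, 1980, 1981, 1985, 1986, 1987, 1991, 1992, 1996, 1997, 1998 → 11.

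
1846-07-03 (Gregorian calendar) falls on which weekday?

January 1, 1846 is a Thursday.
July 3 is day 184 of the year, i.e. 183 days after Jan 1.
183 mod 7 = 1, so advance 1 weekday from Thursday: Friday.

Friday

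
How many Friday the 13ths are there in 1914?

Check the 13th of each month of 1914: Jan 13: Tue, Feb 13: Fri, Mar 13: Fri, Apr 13: Mon, May 13: Wed, Jun 13: Sat, Jul 13: Mon, Aug 13: Thu, Sep 13: Sun, Oct 13: Tue, Nov 13: Fri, Dec 13: Sun.
Friday occurs in February, March, November — 3 months.

3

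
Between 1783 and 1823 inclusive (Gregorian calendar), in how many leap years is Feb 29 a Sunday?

1

Leap years in 1783–1823: 9 of them.
Feb 29 weekday advances by 5 (mod 7) from one leap year to the next four years later (or differs when a century non-leap intervenes).
Leap-day weekdays: 1784:Sun✓ 1788:Fri 1792:Wed 1796:Mon 1804:Wed 1808:Mon 1812:Sat 1816:Thu 1820:Tue
Sunday: 1784 → 1.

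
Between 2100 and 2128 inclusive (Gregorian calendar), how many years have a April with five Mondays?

8

April has 30 days; it has five Mondays when Monday falls among the first (month-length − 28) days — i.e. when April 1 is one of Monday/Sunday.
April 1 by year: 2100:Thu 2101:Fri 2102:Sat 2103:Sun✓ 2104:Tue 2105:Wed 2106:Thu 2107:Fri 2108:Sun✓ 2109:Mon✓ 2110:Tue 2111:Wed 2112:Fri 2113:Sat 2114:Sun✓ 2115:Mon✓ 2116:Wed 2117:Thu 2118:Fri 2119:Sat 2120:Mon✓ 2121:Tue 2122:Wed 2123:Thu 2124:Sat 2125:Sun✓ 2126:Mon✓ 2127:Tue 2128:Thu
Years with five Mondays: 2103, 2108, 2109, 2114, 2115, 2120, 2125, 2126 → 8.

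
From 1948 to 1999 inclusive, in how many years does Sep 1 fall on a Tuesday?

Track Sep 1's weekday year by year (advancing +1, or +2 across a Feb 29):
  1948: Wed  1949: Thu (+1)  1950: Fri (+1)  1951: Sat (+1)  1952: Mon (+2)
  1953: Tue (+1) ✓  1954: Wed (+1)  1955: Thu (+1)  1956: Sat (+2)  1957: Sun (+1)
  1958: Mon (+1)  1959: Tue (+1) ✓  1960: Thu (+2)  1961: Fri (+1)  … (24 more years) …
  1986: Mon (+1)  1987: Tue (+1) ✓  1988: Thu (+2)  1989: Fri (+1)  1990: Sat (+1)
  1991: Sun (+1)  1992: Tue (+2) ✓  1993: Wed (+1)  1994: Thu (+1)  1995: Fri (+1)
  1996: Sun (+2)  1997: Mon (+1)  1998: Tue (+1) ✓  1999: Wed (+1)
Tuesday years: 1953, 1959, 1964, 1970, 1981, 1987, 1992, 1998 — 8 in total.

8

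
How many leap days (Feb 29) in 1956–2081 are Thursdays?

5

Leap years in 1956–2081: 32 of them.
Feb 29 weekday advances by 5 (mod 7) from one leap year to the next four years later (or differs when a century non-leap intervenes).
Leap-day weekdays: 1956:Wed 1960:Mon 1964:Sat 1968:Thu✓ 1972:Tue 1976:Sun 1980:Fri 1984:Wed 1988:Mon 1992:Sat 1996:Thu✓ 2000:Tue 2004:Sun …(6 more)… 2032:Sun 2036:Fri 2040:Wed 2044:Mon 2048:Sat 2052:Thu✓ 2056:Tue 2060:Sun 2064:Fri 2068:Wed 2072:Mon 2076:Sat 2080:Thu✓
Thursday: 1968, 1996, 2024, 2052, 2080 → 5.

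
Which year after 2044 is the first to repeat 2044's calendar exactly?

Two years share a calendar iff Jan 1 falls on the same weekday and both are leap or both are common. 2044: Jan 1 is Friday, leap year.
2045: Jan 1 Sunday, common
2046: Jan 1 Monday, common
2047: Jan 1 Tuesday, common
2048: Jan 1 Wednesday, leap
2049: Jan 1 Friday, common
2050: Jan 1 Saturday, common
2051: Jan 1 Sunday, common
2052: Jan 1 Monday, leap
2053: Jan 1 Wednesday, common
2054: Jan 1 Thursday, common
2055: Jan 1 Friday, common
2056: Jan 1 Saturday, leap
2057: Jan 1 Monday, common
2058: Jan 1 Tuesday, common
2059: Jan 1 Wednesday, common
2060: Jan 1 Thursday, leap
2061: Jan 1 Saturday, common
2062: Jan 1 Sunday, common
2063: Jan 1 Monday, common
2064: Jan 1 Tuesday, leap
2065: Jan 1 Thursday, common
2066: Jan 1 Friday, common
2067: Jan 1 Saturday, common
2068: Jan 1 Sunday, leap
2069: Jan 1 Tuesday, common
2070: Jan 1 Wednesday, common
2071: Jan 1 Thursday, common
2072: Jan 1 Friday, leap
2072 matches on both conditions.

2072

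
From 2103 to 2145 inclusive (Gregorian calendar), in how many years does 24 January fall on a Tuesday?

6

Track 24 January's weekday year by year (advancing +1, or +2 across a Feb 29):
  2103: Wed  2104: Thu (+1)  2105: Sat (+2)  2106: Sun (+1)  2107: Mon (+1)
  2108: Tue (+1) ✓  2109: Thu (+2)  2110: Fri (+1)  2111: Sat (+1)  2112: Sun (+1)
  2113: Tue (+2) ✓  2114: Wed (+1)  2115: Thu (+1)  2116: Fri (+1)  … (15 more years) …
  2132: Thu (+1)  2133: Sat (+2)  2134: Sun (+1)  2135: Mon (+1)  2136: Tue (+1) ✓
  2137: Thu (+2)  2138: Fri (+1)  2139: Sat (+1)  2140: Sun (+1)  2141: Tue (+2) ✓
  2142: Wed (+1)  2143: Thu (+1)  2144: Fri (+1)  2145: Sun (+2)
Tuesday years: 2108, 2113, 2119, 2130, 2136, 2141 — 6 in total.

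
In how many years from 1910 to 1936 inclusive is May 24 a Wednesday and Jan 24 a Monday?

1

Check each year's weekday for May 24 and Jan 24:
  1910: Tue/Mon  1911: Wed/Tue  1912: Fri/Wed  1913: Sat/Fri  1914: Sun/Sat  1915: Mon/Sun  1916: Wed/Mon ✓  1917: Thu/Wed  1918: Fri/Thu  1919: Sat/Fri  1920: Mon/Sat  1921: Tue/Mon  1922: Wed/Tue  1923: Thu/Wed  1924: Sat/Thu  1925: Sun/Sat  1926: Mon/Sun  1927: Tue/Mon  1928: Thu/Tue  1929: Fri/Thu  1930: Sat/Fri  1931: Sun/Sat  1932: Tue/Sun  1933: Wed/Tue  1934: Thu/Wed  1935: Fri/Thu  1936: Sun/Fri
Both conditions hold in: 1916 — 1.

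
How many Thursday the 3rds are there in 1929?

2

Check the 3rd of each month of 1929: Jan 3: Thu, Feb 3: Sun, Mar 3: Sun, Apr 3: Wed, May 3: Fri, Jun 3: Mon, Jul 3: Wed, Aug 3: Sat, Sep 3: Tue, Oct 3: Thu, Nov 3: Sun, Dec 3: Tue.
Thursday occurs in January, October — 2 months.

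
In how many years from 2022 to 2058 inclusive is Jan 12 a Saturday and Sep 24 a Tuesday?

4

Check each year's weekday for Jan 12 and Sep 24:
  2022: Wed/Sat  2023: Thu/Sun  2024: Fri/Tue  2025: Sun/Wed  2026: Mon/Thu  2027: Tue/Fri  2028: Wed/Sun  2029: Fri/Mon  2030: Sat/Tue ✓  2031: Sun/Wed  2032: Mon/Fri  2033: Wed/Sat  2034: Thu/Sun  2035: Fri/Mon  …(9 more)…  2045: Thu/Sun  2046: Fri/Mon  2047: Sat/Tue ✓  2048: Sun/Thu  2049: Tue/Fri  2050: Wed/Sat  2051: Thu/Sun  2052: Fri/Tue  2053: Sun/Wed  2054: Mon/Thu  2055: Tue/Fri  2056: Wed/Sun  2057: Fri/Mon  2058: Sat/Tue ✓
Both conditions hold in: 2030, 2041, 2047, 2058 — 4.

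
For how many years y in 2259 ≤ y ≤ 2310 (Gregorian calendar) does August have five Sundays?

August has 31 days; it has five Sundays when Sunday falls among the first (month-length − 28) days — i.e. when August 1 is one of Sunday/Saturday/Friday.
August 1 by year: 2259:Mon 2260:Wed 2261:Thu 2262:Fri✓ 2263:Sat✓ 2264:Mon 2265:Tue 2266:Wed 2267:Thu 2268:Sat✓ 2269:Sun✓ 2270:Mon 2271:Tue 2272:Thu 2273:Fri✓ …(22 more)… 2296:Sat✓ 2297:Sun✓ 2298:Mon 2299:Tue 2300:Wed 2301:Thu 2302:Fri✓ 2303:Sat✓ 2304:Mon 2305:Tue 2306:Wed 2307:Thu 2308:Sat✓ 2309:Sun✓ 2310:Mon
Years with five Sundays: 2262, 2263, 2268, 2269, 2273, 2274, 2275, 2279, 2280, 2284, 2285, 2286, 2290, 2291, 2296, 2297, 2302, 2303, 2308, 2309 → 20.

20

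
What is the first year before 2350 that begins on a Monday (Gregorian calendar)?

2345

Jan 1 advances by 2 weekdays after a leap year and by 1 after a common year.
2350: Jan 1 is Sunday.
2349: Saturday
2348: Thursday (leap)
2347: Wednesday
2346: Tuesday
2345: Monday
2345 begins on a Monday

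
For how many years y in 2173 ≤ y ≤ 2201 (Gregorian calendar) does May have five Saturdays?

13

May has 31 days; it has five Saturdays when Saturday falls among the first (month-length − 28) days — i.e. when May 1 is one of Saturday/Friday/Thursday.
May 1 by year: 2173:Sat✓ 2174:Sun 2175:Mon 2176:Wed 2177:Thu✓ 2178:Fri✓ 2179:Sat✓ 2180:Mon 2181:Tue 2182:Wed 2183:Thu✓ 2184:Sat✓ 2185:Sun 2186:Mon 2187:Tue 2188:Thu✓ 2189:Fri✓ 2190:Sat✓ 2191:Sun 2192:Tue 2193:Wed 2194:Thu✓ 2195:Fri✓ 2196:Sun 2197:Mon 2198:Tue 2199:Wed 2200:Thu✓ 2201:Fri✓
Years with five Saturdays: 2173, 2177, 2178, 2179, 2183, 2184, 2188, 2189, 2190, 2194, 2195, 2200, 2201 → 13.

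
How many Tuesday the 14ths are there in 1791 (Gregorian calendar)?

Check the 14th of each month of 1791: Jan 14: Fri, Feb 14: Mon, Mar 14: Mon, Apr 14: Thu, May 14: Sat, Jun 14: Tue, Jul 14: Thu, Aug 14: Sun, Sep 14: Wed, Oct 14: Fri, Nov 14: Mon, Dec 14: Wed.
Tuesday occurs in June — 1 month.

1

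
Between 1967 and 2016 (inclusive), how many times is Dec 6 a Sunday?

7

Track Dec 6's weekday year by year (advancing +1, or +2 across a Feb 29):
  1967: Wed  1968: Fri (+2)  1969: Sat (+1)  1970: Sun (+1) ✓  1971: Mon (+1)
  1972: Wed (+2)  1973: Thu (+1)  1974: Fri (+1)  1975: Sat (+1)  1976: Mon (+2)
  1977: Tue (+1)  1978: Wed (+1)  1979: Thu (+1)  1980: Sat (+2)  … (22 more years) …
  2003: Sat (+1)  2004: Mon (+2)  2005: Tue (+1)  2006: Wed (+1)  2007: Thu (+1)
  2008: Sat (+2)  2009: Sun (+1) ✓  2010: Mon (+1)  2011: Tue (+1)  2012: Thu (+2)
  2013: Fri (+1)  2014: Sat (+1)  2015: Sun (+1) ✓  2016: Tue (+2)
Sunday years: 1970, 1981, 1987, 1992, 1998, 2009, 2015 — 7 in total.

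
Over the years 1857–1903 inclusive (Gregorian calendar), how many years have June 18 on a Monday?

7

Track June 18's weekday year by year (advancing +1, or +2 across a Feb 29):
  1857: Thu  1858: Fri (+1)  1859: Sat (+1)  1860: Mon (+2) ✓  1861: Tue (+1)
  1862: Wed (+1)  1863: Thu (+1)  1864: Sat (+2)  1865: Sun (+1)  1866: Mon (+1) ✓
  1867: Tue (+1)  1868: Thu (+2)  1869: Fri (+1)  1870: Sat (+1)  … (19 more years) …
  1890: Wed (+1)  1891: Thu (+1)  1892: Sat (+2)  1893: Sun (+1)  1894: Mon (+1) ✓
  1895: Tue (+1)  1896: Thu (+2)  1897: Fri (+1)  1898: Sat (+1)  1899: Sun (+1)
  1900: Mon (+1) ✓  1901: Tue (+1)  1902: Wed (+1)  1903: Thu (+1)
Monday years: 1860, 1866, 1877, 1883, 1888, 1894, 1900 — 7 in total.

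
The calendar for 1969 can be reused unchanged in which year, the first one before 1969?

1958

Two years share a calendar iff Jan 1 falls on the same weekday and both are leap or both are common. 1969: Jan 1 is Wednesday, common year.
1968: Jan 1 Monday, leap
1967: Jan 1 Sunday, common
1966: Jan 1 Saturday, common
1965: Jan 1 Friday, common
1964: Jan 1 Wednesday, leap
1963: Jan 1 Tuesday, common
1962: Jan 1 Monday, common
1961: Jan 1 Sunday, common
1960: Jan 1 Friday, leap
1959: Jan 1 Thursday, common
1958: Jan 1 Wednesday, common
1958 matches on both conditions.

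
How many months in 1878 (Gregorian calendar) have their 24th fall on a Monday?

Check the 24th of each month of 1878: Jan 24: Thu, Feb 24: Sun, Mar 24: Sun, Apr 24: Wed, May 24: Fri, Jun 24: Mon, Jul 24: Wed, Aug 24: Sat, Sep 24: Tue, Oct 24: Thu, Nov 24: Sun, Dec 24: Tue.
Monday occurs in June — 1 month.

1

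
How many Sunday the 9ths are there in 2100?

1

Check the 9th of each month of 2100: Jan 9: Sat, Feb 9: Tue, Mar 9: Tue, Apr 9: Fri, May 9: Sun, Jun 9: Wed, Jul 9: Fri, Aug 9: Mon, Sep 9: Thu, Oct 9: Sat, Nov 9: Tue, Dec 9: Thu.
Sunday occurs in May — 1 month.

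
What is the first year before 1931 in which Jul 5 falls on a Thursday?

From one year to the next, a fixed date's weekday advances by 1, or by 2 when a Feb 29 lies between the two dates.
1931: July 5 is Sunday.
1930: Saturday (−1)
1929: Friday (−1)
1928: Thursday (−1)
Jul 5 falls on a Thursday in 1928.

1928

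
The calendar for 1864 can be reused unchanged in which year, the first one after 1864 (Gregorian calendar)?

Two years share a calendar iff Jan 1 falls on the same weekday and both are leap or both are common. 1864: Jan 1 is Friday, leap year.
1865: Jan 1 Sunday, common
1866: Jan 1 Monday, common
1867: Jan 1 Tuesday, common
1868: Jan 1 Wednesday, leap
1869: Jan 1 Friday, common
1870: Jan 1 Saturday, common
1871: Jan 1 Sunday, common
1872: Jan 1 Monday, leap
1873: Jan 1 Wednesday, common
1874: Jan 1 Thursday, common
1875: Jan 1 Friday, common
1876: Jan 1 Saturday, leap
1877: Jan 1 Monday, common
1878: Jan 1 Tuesday, common
1879: Jan 1 Wednesday, common
1880: Jan 1 Thursday, leap
1881: Jan 1 Saturday, common
1882: Jan 1 Sunday, common
1883: Jan 1 Monday, common
1884: Jan 1 Tuesday, leap
1885: Jan 1 Thursday, common
1886: Jan 1 Friday, common
1887: Jan 1 Saturday, common
1888: Jan 1 Sunday, leap
1889: Jan 1 Tuesday, common
1890: Jan 1 Wednesday, common
1891: Jan 1 Thursday, common
1892: Jan 1 Friday, leap
1892 matches on both conditions.

1892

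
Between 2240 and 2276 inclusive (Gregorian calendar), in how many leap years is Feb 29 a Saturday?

Leap years in 2240–2276: 10 of them.
Feb 29 weekday advances by 5 (mod 7) from one leap year to the next four years later (or differs when a century non-leap intervenes).
Leap-day weekdays: 2240:Sat✓ 2244:Thu 2248:Tue 2252:Sun 2256:Fri 2260:Wed 2264:Mon 2268:Sat✓ 2272:Thu 2276:Tue
Saturday: 2240, 2268 → 2.

2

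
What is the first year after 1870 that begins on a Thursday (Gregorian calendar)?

1874

Jan 1 advances by 2 weekdays after a leap year and by 1 after a common year.
1870: Jan 1 is Saturday.
1871: Sunday
1872: Monday (leap)
1873: Wednesday
1874: Thursday
1874 begins on a Thursday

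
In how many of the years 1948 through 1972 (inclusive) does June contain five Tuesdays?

June has 30 days; it has five Tuesdays when Tuesday falls among the first (month-length − 28) days — i.e. when June 1 is one of Tuesday/Monday.
June 1 by year: 1948:Tue✓ 1949:Wed 1950:Thu 1951:Fri 1952:Sun 1953:Mon✓ 1954:Tue✓ 1955:Wed 1956:Fri 1957:Sat 1958:Sun 1959:Mon✓ 1960:Wed 1961:Thu 1962:Fri 1963:Sat 1964:Mon✓ 1965:Tue✓ 1966:Wed 1967:Thu 1968:Sat 1969:Sun 1970:Mon✓ 1971:Tue✓ 1972:Thu
Years with five Tuesdays: 1948, 1953, 1954, 1959, 1964, 1965, 1970, 1971 → 8.

8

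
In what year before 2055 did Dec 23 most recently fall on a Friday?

2050

From one year to the next, a fixed date's weekday advances by 1, or by 2 when a Feb 29 lies between the two dates.
2055: December 23 is Thursday.
2054: Wednesday (−1)
2053: Tuesday (−1)
2052: Monday (−1)
2051: Saturday (−2)
2050: Friday (−1)
Dec 23 falls on a Friday in 2050.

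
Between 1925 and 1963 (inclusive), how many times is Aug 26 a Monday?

Track Aug 26's weekday year by year (advancing +1, or +2 across a Feb 29):
  1925: Wed  1926: Thu (+1)  1927: Fri (+1)  1928: Sun (+2)  1929: Mon (+1) ✓
  1930: Tue (+1)  1931: Wed (+1)  1932: Fri (+2)  1933: Sat (+1)  1934: Sun (+1)
  1935: Mon (+1) ✓  1936: Wed (+2)  1937: Thu (+1)  1938: Fri (+1)  … (11 more years) …
  1950: Sat (+1)  1951: Sun (+1)  1952: Tue (+2)  1953: Wed (+1)  1954: Thu (+1)
  1955: Fri (+1)  1956: Sun (+2)  1957: Mon (+1) ✓  1958: Tue (+1)  1959: Wed (+1)
  1960: Fri (+2)  1961: Sat (+1)  1962: Sun (+1)  1963: Mon (+1) ✓
Monday years: 1929, 1935, 1940, 1946, 1957, 1963 — 6 in total.

6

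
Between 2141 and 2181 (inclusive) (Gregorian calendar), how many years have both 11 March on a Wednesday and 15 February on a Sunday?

Check each year's weekday for 11 March and 15 February:
  2141: Sat/Wed  2142: Sun/Thu  2143: Mon/Fri  2144: Wed/Sat  2145: Thu/Mon  2146: Fri/Tue  2147: Sat/Wed  2148: Mon/Thu  2149: Tue/Sat  2150: Wed/Sun ✓  2151: Thu/Mon  2152: Sat/Tue  2153: Sun/Thu  2154: Mon/Fri  …(13 more)…  2168: Fri/Mon  2169: Sat/Wed  2170: Sun/Thu  2171: Mon/Fri  2172: Wed/Sat  2173: Thu/Mon  2174: Fri/Tue  2175: Sat/Wed  2176: Mon/Thu  2177: Tue/Sat  2178: Wed/Sun ✓  2179: Thu/Mon  2180: Sat/Tue  2181: Sun/Thu
Both conditions hold in: 2150, 2161, 2167, 2178 — 4.

4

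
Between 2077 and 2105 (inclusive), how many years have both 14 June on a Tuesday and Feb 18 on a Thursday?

Check each year's weekday for 14 June and Feb 18:
  2077: Mon/Thu  2078: Tue/Fri  2079: Wed/Sat  2080: Fri/Sun  2081: Sat/Tue  2082: Sun/Wed  2083: Mon/Thu  2084: Wed/Fri  2085: Thu/Sun  2086: Fri/Mon  2087: Sat/Tue  2088: Mon/Wed  2089: Tue/Fri  2090: Wed/Sat  2091: Thu/Sun  2092: Sat/Mon  2093: Sun/Wed  2094: Mon/Thu  2095: Tue/Fri  2096: Thu/Sat  2097: Fri/Mon  2098: Sat/Tue  2099: Sun/Wed  2100: Mon/Thu  2101: Tue/Fri  2102: Wed/Sat  2103: Thu/Sun  2104: Sat/Mon  2105: Sun/Wed
Both conditions hold in: no year — 0.

0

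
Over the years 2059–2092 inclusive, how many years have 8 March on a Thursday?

Track 8 March's weekday year by year (advancing +1, or +2 across a Feb 29):
  2059: Sat  2060: Mon (+2)  2061: Tue (+1)  2062: Wed (+1)  2063: Thu (+1) ✓
  2064: Sat (+2)  2065: Sun (+1)  2066: Mon (+1)  2067: Tue (+1)  2068: Thu (+2) ✓
  2069: Fri (+1)  2070: Sat (+1)  2071: Sun (+1)  2072: Tue (+2)  … (6 more years) …
  2079: Wed (+1)  2080: Fri (+2)  2081: Sat (+1)  2082: Sun (+1)  2083: Mon (+1)
  2084: Wed (+2)  2085: Thu (+1) ✓  2086: Fri (+1)  2087: Sat (+1)  2088: Mon (+2)
  2089: Tue (+1)  2090: Wed (+1)  2091: Thu (+1) ✓  2092: Sat (+2)
Thursday years: 2063, 2068, 2074, 2085, 2091 — 5 in total.

5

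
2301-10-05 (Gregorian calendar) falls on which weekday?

January 1, 2301 is a Tuesday.
October 5 is day 278 of the year, i.e. 277 days after Jan 1.
277 mod 7 = 4, so advance 4 weekdays from Tuesday: Saturday.

Saturday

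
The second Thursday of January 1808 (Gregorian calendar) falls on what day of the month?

14

January 1, 1808 is a Friday, so the first Thursday is the 7th.
The second Thursday is 7 + 7 = 14.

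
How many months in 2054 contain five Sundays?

A month of length L has five Sundays iff its first Sunday is on day ≤ L−28 (so day 1–3 in a 31-day month, 1–2 in a 30-day month, day 1 in a leap February).
Checking each month of 2054: Jan starts Thu (31d); Feb starts Sun (28d); Mar starts Sun (31d) ✓; Apr starts Wed (30d); May starts Fri (31d) ✓; Jun starts Mon (30d); Jul starts Wed (31d); Aug starts Sat (31d) ✓; Sep starts Tue (30d); Oct starts Thu (31d); Nov starts Sun (30d) ✓; Dec starts Tue (31d).
Five-Sunday months: March, May, August, November → 4.

4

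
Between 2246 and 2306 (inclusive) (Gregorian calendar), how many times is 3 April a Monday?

Track 3 April's weekday year by year (advancing +1, or +2 across a Feb 29):
  2246: Fri  2247: Sat (+1)  2248: Mon (+2) ✓  2249: Tue (+1)  2250: Wed (+1)
  2251: Thu (+1)  2252: Sat (+2)  2253: Sun (+1)  2254: Mon (+1) ✓  2255: Tue (+1)
  2256: Thu (+2)  2257: Fri (+1)  2258: Sat (+1)  2259: Sun (+1)  … (33 more years) …
  2293: Mon (+1) ✓  2294: Tue (+1)  2295: Wed (+1)  2296: Fri (+2)  2297: Sat (+1)
  2298: Sun (+1)  2299: Mon (+1) ✓  2300: Tue (+1)  2301: Wed (+1)  2302: Thu (+1)
  2303: Fri (+1)  2304: Sun (+2)  2305: Mon (+1) ✓  2306: Tue (+1)
Monday years: 2248, 2254, 2265, 2271, 2276, 2282, 2293, 2299, 2305 — 9 in total.

9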